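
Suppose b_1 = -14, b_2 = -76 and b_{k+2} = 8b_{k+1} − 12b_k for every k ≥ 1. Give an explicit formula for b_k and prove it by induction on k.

Claim: b_k = -2^k − 2·6^k.

Base cases: b_1 = -14 and -2^1 − 2·6^1 = -14; b_2 = -76 and -2^2 − 2·6^2 = -76.
Assume b_i = -2^i − 2·6^i for all 1 ≤ i ≤ j, where j ≥ 2.
Then b_{j+1} = 8b_j − 12b_{j−1} = 8·(-2^j − 2·6^j) − 12·(-2^{j−1} − 2·6^{j−1}) = -(8·2 − 12)2^{j−1} − 2·(8·6 − 12)6^{j−1} = -4·2^{j−1} − 72·6^{j−1} = -2^{j+1} − 2·6^{j+1}.
By strong induction, b_k = -2^k − 2·6^k for all k ≥ 1.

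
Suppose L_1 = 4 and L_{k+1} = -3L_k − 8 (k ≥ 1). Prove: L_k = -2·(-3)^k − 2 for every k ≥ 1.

Base case: L_1 = 4, and -2·(-3)^1 − 2 = 6 − 2 = 4.
Assume L_m = -2·(-3)^m − 2 for some m ≥ 1.
Then L_{m+1} = -3L_m − 8 = -3·(-2·(-3)^m − 2) − 8 = 6·(-3)^m + 6 − 8 = -2·(-3)^{m+1} − 2.
By induction, L_k = -2·(-3)^k − 2 for all k ≥ 1.

L_k = -2·(-3)^k − 2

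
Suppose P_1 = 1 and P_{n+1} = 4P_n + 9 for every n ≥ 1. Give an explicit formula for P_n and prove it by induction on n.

Claim: P_n = 4^n − 3.

Base case: P_1 = 1, and 4^1 − 3 = 4 − 3 = 1.
Assume P_j = 4^j − 3 for some j ≥ 1.
Then P_{j+1} = 4P_j + 9 = 4·(4^j − 3) + 9 = 4^{j+1} − 12 + 9 = 4^{j+1} − 3.
So the formula holds for j+1, and by induction P_n = 4^n − 3 for all n ≥ 1.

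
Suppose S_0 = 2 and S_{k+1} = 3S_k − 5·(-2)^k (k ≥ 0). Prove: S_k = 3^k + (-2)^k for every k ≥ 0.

Base case: S_0 = 2, and 3^0 + (-2)^0 = 1 + 1 = 2.
Assume S_j = 3^j + (-2)^j for some j ≥ 0.
Then S_{j+1} = 3S_j − 5·(-2)^j = 3·(3^j + (-2)^j) − 5·(-2)^j = 3^{j+1} + 3·(-2)^j − 5·(-2)^j = 3^{j+1} − 2·(-2)^j = 3^{j+1} + (-2)^{j+1}.
By induction, S_k = 3^k + (-2)^k for all k ≥ 0.

S_k = 3^k + (-2)^k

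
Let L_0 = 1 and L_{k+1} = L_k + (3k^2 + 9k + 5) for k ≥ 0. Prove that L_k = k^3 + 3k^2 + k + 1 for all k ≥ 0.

Base case: L_0 = 1, and 0^3 + 3·0^2 + 0 + 1 = 1.
Assume L_m = m^3 + 3m^2 + m + 1.
Then L_{m+1} = L_m + (3m^2 + 9m + 5) = (m^3 + 3m^2 + m + 1) + (3m^2 + 9m + 5) = m^3 + 6m^2 + 10m + 6,
and (m+1)^3 + 3·(m+1)^2 + (m+1) + 1 = m^3 + 6m^2 + 10m + 6.
This completes the inductive step, so L_k = k^3 + 3k^2 + k + 1 for all k ≥ 0.

L_k = k^3 + 3k^2 + k + 1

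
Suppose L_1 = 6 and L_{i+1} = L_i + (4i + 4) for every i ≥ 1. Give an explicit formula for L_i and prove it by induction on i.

Claim: L_i = 2i^2 + 2i + 2.

Base case: L_1 = 6, and 2·1^2 + 2·1 + 2 = 6.
Assume L_k = 2k^2 + 2k + 2.
Then L_{k+1} = L_k + (4k + 4) = (2k^2 + 2k + 2) + (4k + 4) = 2k^2 + 6k + 6,
and 2·(k+1)^2 + 2·(k+1) + 2 = 2k^2 + 6k + 6.
Hence L_i = 2i^2 + 2i + 2 for every i ≥ 1, by induction.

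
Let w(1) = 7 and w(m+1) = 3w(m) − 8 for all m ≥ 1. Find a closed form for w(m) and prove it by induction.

Claim: w(m) = 3^m + 4.

Base case: w(1) = 7, and 3^1 + 4 = 3 + 4 = 7.
Assume w(j) = 3^j + 4 for some j ≥ 1.
Then w(j+1) = 3w(j) − 8 = 3·(3^j + 4) − 8 = 3^{j+1} + 12 − 8 = 3^{j+1} + 4.
This completes the inductive step, so w(m) = 3^m + 4 for all m ≥ 1.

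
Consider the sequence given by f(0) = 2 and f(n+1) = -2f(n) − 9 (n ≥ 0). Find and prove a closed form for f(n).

Claim: f(n) = 5·(-2)^n − 3.

Base case: f(0) = 2, and 5·(-2)^0 − 3 = 5 − 3 = 2.
Assume f(r) = 5·(-2)^r − 3 for some r ≥ 0.
Then f(r+1) = -2f(r) − 9 = -2·(5·(-2)^r − 3) − 9 = -10·(-2)^r + 6 − 9 = 5·(-2)^{r+1} − 3.
By induction, f(n) = 5·(-2)^n − 3 for all n ≥ 0.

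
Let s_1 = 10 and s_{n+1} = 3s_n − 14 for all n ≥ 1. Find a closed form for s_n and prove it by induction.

Claim: s_n = 3^n + 7.

Base case: s_1 = 10, and 3^1 + 7 = 3 + 7 = 10.
Assume s_j = 3^j + 7 for some j ≥ 1.
Then s_{j+1} = 3s_j − 14 = 3·(3^j + 7) − 14 = 3^{j+1} + 21 − 14 = 3^{j+1} + 7.
Hence s_n = 3^n + 7 for every n ≥ 1, by induction.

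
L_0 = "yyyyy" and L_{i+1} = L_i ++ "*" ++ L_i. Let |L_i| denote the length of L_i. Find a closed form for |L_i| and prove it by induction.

Claim: |L_i| = 6·2^i − 1.

Base case: |L_0| = 5, and 6·2^0 − 1 = 5.
Assume |L_r| = 6·2^r − 1.
Then |L_{r+1}| = |L_r| + 1 + |L_r| = 2|L_r| + 1 = 2(6·2^r − 1) + 1 = 6·2^{r+1} − 2 + 1 = 6·2^{r+1} − 1.
So the formula holds for r+1, and by induction |L_i| = 6·2^i − 1 for all i ≥ 0.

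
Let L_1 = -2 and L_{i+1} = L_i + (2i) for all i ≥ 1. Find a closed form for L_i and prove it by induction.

Claim: L_i = i^2 − i − 2.

Base case: L_1 = -2, and 1^2 − 1 − 2 = -2.
Assume L_m = m^2 − m − 2.
Then L_{m+1} = L_m + (2m) = (m^2 − m − 2) + (2m) = m^2 + m − 2,
and (m+1)^2 − (m+1) − 2 = m^2 + m − 2.
This completes the inductive step, so L_i = i^2 − i − 2 for all i ≥ 1.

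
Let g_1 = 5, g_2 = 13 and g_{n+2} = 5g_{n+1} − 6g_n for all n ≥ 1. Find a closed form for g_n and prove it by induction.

Claim: g_n = 2^n + 3^n.

Base cases: g_1 = 5 and 2^1 + 3^1 = 5; g_2 = 13 and 2^2 + 3^2 = 13.
Assume g_j = 2^j + 3^j for all 1 ≤ j ≤ k, where k ≥ 2.
Then g_{k+1} = 5g_k − 6g_{k−1} = 5·(2^k + 3^k) − 6·(2^{k−1} + 3^{k−1}) = (5·2 − 6)2^{k−1} + (5·3 − 6)3^{k−1} = 4·2^{k−1} + 9·3^{k−1} = 2^{k+1} + 3^{k+1}.
Hence g_n = 2^n + 3^n for every n ≥ 1, by strong induction.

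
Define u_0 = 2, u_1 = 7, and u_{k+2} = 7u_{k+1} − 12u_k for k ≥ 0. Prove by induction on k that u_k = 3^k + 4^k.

Base cases: u_0 = 2 and 3^0 + 4^0 = 2; u_1 = 7 and 3^1 + 4^1 = 7.
Assume u_i = 3^i + 4^i for all 0 ≤ i ≤ j, where j ≥ 1.
Then u_{j+1} = 7u_j − 12u_{j−1} = 7·(3^j + 4^j) − 12·(3^{j−1} + 4^{j−1}) = (7·3 − 12)3^{j−1} + (7·4 − 12)4^{j−1} = 9·3^{j−1} + 16·4^{j−1} = 3^{j+1} + 4^{j+1}.
So the formula holds for j+1, and by strong induction u_k = 3^k + 4^k for all k ≥ 0.

u_k = 3^k + 4^k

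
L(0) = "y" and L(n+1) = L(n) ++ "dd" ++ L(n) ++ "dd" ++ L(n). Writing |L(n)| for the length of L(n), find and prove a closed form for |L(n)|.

Claim: |L(n)| = 3^{n+1} − 2.

Base case: |L(0)| = 1, and 3^{0+1} − 2 = 1.
Assume |L(j)| = 3^{j+1} − 2.
Then |L(j+1)| = 3|L(j)| + 4 = 3(3^{j+1} − 2) + 4 = 3^{j+2} − 6 + 4 = 3^{j+2} − 2.
So the formula holds for j+1, and by induction |L(n)| = 3^{n+1} − 2 for all n ≥ 0.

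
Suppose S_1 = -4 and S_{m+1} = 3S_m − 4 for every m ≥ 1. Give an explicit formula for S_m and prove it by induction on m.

Claim: S_m = -2·3^m + 2.

Base case: S_1 = -4, and -2·3^1 + 2 = -6 + 2 = -4.
Assume S_k = -2·3^k + 2 for some k ≥ 1.
Then S_{k+1} = 3S_k − 4 = 3·(-2·3^k + 2) − 4 = -6·3^k + 6 − 4 = -2·3^{k+1} + 2.
So the formula holds for k+1, and by induction S_m = -2·3^m + 2 for all m ≥ 1.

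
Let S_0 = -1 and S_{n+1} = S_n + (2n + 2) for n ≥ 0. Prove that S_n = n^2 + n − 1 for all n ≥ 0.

Base case: S_0 = -1, and 0^2 + 0 − 1 = -1.
Assume S_j = j^2 + j − 1.
Then S_{j+1} = S_j + (2j + 2) = (j^2 + j − 1) + (2j + 2) = j^2 + 3j + 1,
and (j+1)^2 + (j+1) − 1 = j^2 + 3j + 1.
Hence S_n = n^2 + n − 1 for every n ≥ 0, by induction.

S_n = n^2 + n − 1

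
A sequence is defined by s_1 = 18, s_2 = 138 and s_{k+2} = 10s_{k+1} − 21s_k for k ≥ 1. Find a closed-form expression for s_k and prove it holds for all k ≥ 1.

Claim: s_k = 3·7^k − 3^k.

Base cases: s_1 = 18 and 3·7^1 − 3^1 = 18; s_2 = 138 and 3·7^2 − 3^2 = 138.
Assume s_i = 3·7^i − 3^i for all 1 ≤ i ≤ j, where j ≥ 2.
Then s_{j+1} = 10s_j − 21s_{j−1} = 10·(3·7^j − 3^j) − 21·(3·7^{j−1} − 3^{j−1}) = 3·(10·7 − 21)7^{j−1} − (10·3 − 21)3^{j−1} = 147·7^{j−1} − 9·3^{j−1} = 3·7^{j+1} − 3^{j+1}.
So the formula holds for j+1, and by strong induction s_k = 3·7^k − 3^k for all k ≥ 1.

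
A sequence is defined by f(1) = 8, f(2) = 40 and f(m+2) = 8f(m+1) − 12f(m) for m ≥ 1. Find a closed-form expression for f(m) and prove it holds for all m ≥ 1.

Claim: f(m) = 2^m + 6^m.

Base cases: f(1) = 8 and 2^1 + 6^1 = 8; f(2) = 40 and 2^2 + 6^2 = 40.
Assume f(i) = 2^i + 6^i for all 1 ≤ i ≤ j, where j ≥ 2.
Then f(j+1) = 8f(j) − 12f(j−1) = 8·(2^j + 6^j) − 12·(2^{j−1} + 6^{j−1}) = (8·2 − 12)2^{j−1} + (8·6 − 12)6^{j−1} = 4·2^{j−1} + 36·6^{j−1} = 2^{j+1} + 6^{j+1}.
This completes the inductive step, so f(m) = 2^m + 6^m for all m ≥ 1.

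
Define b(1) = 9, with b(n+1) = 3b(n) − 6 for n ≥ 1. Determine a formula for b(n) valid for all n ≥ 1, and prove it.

Claim: b(n) = 2·3^n + 3.

Base case: b(1) = 9, and 2·3^1 + 3 = 6 + 3 = 9.
Assume b(k) = 2·3^k + 3 for some k ≥ 1.
Then b(k+1) = 3b(k) − 6 = 3·(2·3^k + 3) − 6 = 6·3^k + 9 − 6 = 2·3^{k+1} + 3.
This completes the inductive step, so b(n) = 2·3^n + 3 for all n ≥ 1.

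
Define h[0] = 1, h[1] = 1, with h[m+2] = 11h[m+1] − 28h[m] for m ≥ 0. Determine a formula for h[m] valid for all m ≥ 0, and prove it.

Claim: h[m] = 2·4^m − 7^m.

Base cases: h[0] = 1 and 2·4^0 − 7^0 = 1; h[1] = 1 and 2·4^1 − 7^1 = 1.
Assume h[i] = 2·4^i − 7^i for all 0 ≤ i ≤ j, where j ≥ 1.
Then h[j+1] = 11h[j] − 28h[j−1] = 11·(2·4^j − 7^j) − 28·(2·4^{j−1} − 7^{j−1}) = 2·(11·4 − 28)4^{j−1} − (11·7 − 28)7^{j−1} = 32·4^{j−1} − 49·7^{j−1} = 2·4^{j+1} − 7^{j+1}.
This completes the inductive step, so h[m] = 2·4^m − 7^m for all m ≥ 0.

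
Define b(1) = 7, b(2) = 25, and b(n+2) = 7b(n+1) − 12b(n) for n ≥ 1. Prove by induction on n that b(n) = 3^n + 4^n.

Base cases: b(1) = 7 and 3^1 + 4^1 = 7; b(2) = 25 and 3^2 + 4^2 = 25.
Assume b(j) = 3^j + 4^j for all 1 ≤ j ≤ k, where k ≥ 2.
Then b(k+1) = 7b(k) − 12b(k−1) = 7·(3^k + 4^k) − 12·(3^{k−1} + 4^{k−1}) = (7·3 − 12)3^{k−1} + (7·4 − 12)4^{k−1} = 9·3^{k−1} + 16·4^{k−1} = 3^{k+1} + 4^{k+1}.
This completes the inductive step, so b(n) = 3^n + 4^n for all n ≥ 1.

b(n) = 3^n + 4^n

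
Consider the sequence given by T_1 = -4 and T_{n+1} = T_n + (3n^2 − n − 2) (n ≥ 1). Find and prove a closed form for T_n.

Claim: T_n = n^3 − 2n^2 − n − 2.

Base case: T_1 = -4, and 1^3 − 2·1^2 − 1 − 2 = -4.
Assume T_j = j^3 − 2j^2 − j − 2.
Then T_{j+1} = T_j + (3j^2 − j − 2) = (j^3 − 2j^2 − j − 2) + (3j^2 − j − 2) = j^3 + j^2 − 2j − 4,
and (j+1)^3 − 2·(j+1)^2 − (j+1) − 2 = j^3 + j^2 − 2j − 4.
Hence T_n = n^3 − 2n^2 − n − 2 for every n ≥ 1, by induction.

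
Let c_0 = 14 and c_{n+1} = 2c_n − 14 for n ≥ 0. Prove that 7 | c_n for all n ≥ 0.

Base case: c_0 = 14 = 7·2, so 7 | c_0.
Assume 7 | c_r, so c_r = 7t for some integer t.
Then c_{r+1} = 2c_r − 14 = 2·(7t) − 14 = 7(2t − 2), so 7 | c_{r+1}.
So the property holds for r+1, and by induction 7 | c_n for all n ≥ 0.

7 | c_n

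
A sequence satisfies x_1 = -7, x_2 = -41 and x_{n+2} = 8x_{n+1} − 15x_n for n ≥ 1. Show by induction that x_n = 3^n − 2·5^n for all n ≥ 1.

Base cases: x_1 = -7 and 3^1 − 2·5^1 = -7; x_2 = -41 and 3^2 − 2·5^2 = -41.
Assume x_j = 3^j − 2·5^j for all 1 ≤ j ≤ r, where r ≥ 2.
Then x_{r+1} = 8x_r − 15x_{r−1} = 8·(3^r − 2·5^r) − 15·(3^{r−1} − 2·5^{r−1}) = (8·3 − 15)3^{r−1} − 2·(8·5 − 15)5^{r−1} = 9·3^{r−1} − 50·5^{r−1} = 3^{r+1} − 2·5^{r+1}.
So the formula holds for r+1, and by strong induction x_n = 3^n − 2·5^n for all n ≥ 1.

x_n = 3^n − 2·5^n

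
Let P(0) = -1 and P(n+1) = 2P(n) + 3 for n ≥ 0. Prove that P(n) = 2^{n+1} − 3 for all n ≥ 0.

Base case: P(0) = -1, and 2^{0+1} − 3 = 2 − 3 = -1.
Assume P(m) = 2^{m+1} − 3 for some m ≥ 0.
Then P(m+1) = 2P(m) + 3 = 2·(2^{m+1} − 3) + 3 = 2^{m+2} − 6 + 3 = 2^{m+2} − 3.
Hence P(n) = 2^{n+1} − 3 for every n ≥ 0, by induction.

P(n) = 2^{n+1} − 3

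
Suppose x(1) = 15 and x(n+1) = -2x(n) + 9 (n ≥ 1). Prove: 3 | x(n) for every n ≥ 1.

Base case: x(1) = 15 = 3·5, so 3 | x(1).
Assume 3 | x(k), so x(k) = 3t for some integer t.
Then x(k+1) = -2x(k) + 9 = -2·(3t) + 9 = 3(-2t + 3), so 3 | x(k+1).
By induction, 3 | x(n) for all n ≥ 1.

3 | x(n)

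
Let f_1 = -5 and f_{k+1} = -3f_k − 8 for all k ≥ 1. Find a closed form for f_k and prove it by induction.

Claim: f_k = (-3)^k − 2.

Base case: f_1 = -5, and (-3)^1 − 2 = -3 − 2 = -5.
Assume f_r = (-3)^r − 2 for some r ≥ 1.
Then f_{r+1} = -3f_r − 8 = -3·((-3)^r − 2) − 8 = -3·(-3)^r + 6 − 8 = (-3)^{r+1} − 2.
Hence f_k = (-3)^k − 2 for every k ≥ 1, by induction.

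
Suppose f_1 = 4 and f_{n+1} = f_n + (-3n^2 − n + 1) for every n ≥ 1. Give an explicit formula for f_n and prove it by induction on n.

Claim: f_n = -n^3 + n^2 + n + 3.

Base case: f_1 = 4, and -1^3 + 1^2 + 1 + 3 = 4.
Assume f_j = -j^3 + j^2 + j + 3.
Then f_{j+1} = f_j + (-3j^2 − j + 1) = (-j^3 + j^2 + j + 3) + (-3j^2 − j + 1) = -j^3 − 2j^2 + 4,
and -(j+1)^3 + (j+1)^2 + (j+1) + 3 = -j^3 − 2j^2 + 4.
This completes the inductive step, so f_n = -n^3 + n^2 + n + 3 for all n ≥ 1.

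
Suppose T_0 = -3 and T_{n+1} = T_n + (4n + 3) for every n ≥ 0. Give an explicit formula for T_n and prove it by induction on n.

Claim: T_n = 2n^2 + n − 3.

Base case: T_0 = -3, and 2·0^2 + 0 − 3 = -3.
Assume T_m = 2m^2 + m − 3.
Then T_{m+1} = T_m + (4m + 3) = (2m^2 + m − 3) + (4m + 3) = 2m^2 + 5m,
and 2·(m+1)^2 + (m+1) − 3 = 2m^2 + 5m.
This completes the inductive step, so T_n = 2n^2 + n − 3 for all n ≥ 0.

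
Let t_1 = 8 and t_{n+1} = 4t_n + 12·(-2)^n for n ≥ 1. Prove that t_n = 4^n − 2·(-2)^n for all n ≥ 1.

Base case: t_1 = 8, and 4^1 − 2·(-2)^1 = 4 + 4 = 8.
Assume t_j = 4^j − 2·(-2)^j for some j ≥ 1.
Then t_{j+1} = 4t_j + 12·(-2)^j = 4·(4^j − 2·(-2)^j) + 12·(-2)^j = 4^{j+1} − 8·(-2)^j + 12·(-2)^j = 4^{j+1} + 4·(-2)^j = 4^{j+1} − 2·(-2)^{j+1}.
By induction, t_n = 4^n − 2·(-2)^n for all n ≥ 1.

t_n = 4^n − 2·(-2)^n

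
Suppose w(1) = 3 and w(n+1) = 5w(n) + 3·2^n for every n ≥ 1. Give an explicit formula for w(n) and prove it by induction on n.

Claim: w(n) = 5^n − 2^n.

Base case: w(1) = 3, and 5^1 − 2^1 = 5 − 2 = 3.
Assume w(j) = 5^j − 2^j for some j ≥ 1.
Then w(j+1) = 5w(j) + 3·2^j = 5·(5^j − 2^j) + 3·2^j = 5^{j+1} − 5·2^j + 3·2^j = 5^{j+1} − 2·2^j = 5^{j+1} − 2^{j+1}.
By induction, w(n) = 5^n − 2^n for all n ≥ 1.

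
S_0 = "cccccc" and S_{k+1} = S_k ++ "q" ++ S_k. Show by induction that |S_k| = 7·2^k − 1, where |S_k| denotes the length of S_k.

Base case: |S_0| = 6, and 7·2^0 − 1 = 6.
Assume |S_m| = 7·2^m − 1.
Then |S_{m+1}| = |S_m| + 1 + |S_m| = 2|S_m| + 1 = 2(7·2^m − 1) + 1 = 7·2^{m+1} − 2 + 1 = 7·2^{m+1} − 1.
By induction, |S_k| = 7·2^k − 1 for all k ≥ 0.

|S_k| = 7·2^k − 1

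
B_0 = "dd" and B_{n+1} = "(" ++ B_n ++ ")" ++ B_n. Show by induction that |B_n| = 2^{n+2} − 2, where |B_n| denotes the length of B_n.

Base case: |B_0| = 2, and 2^{0+2} − 2 = 2.
Assume |B_j| = 2^{j+2} − 2.
Then |B_{j+1}| = 1 + |B_j| + 1 + |B_j| = 2|B_j| + 2 = 2(2^{j+2} − 2) + 2 = 2^{j+3} − 4 + 2 = 2^{j+3} − 2.
Hence |B_n| = 2^{n+2} − 2 for every n ≥ 0, by induction.

|B_n| = 2^{n+2} − 2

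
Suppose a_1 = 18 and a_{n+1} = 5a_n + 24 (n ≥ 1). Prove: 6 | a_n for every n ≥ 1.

Base case: a_1 = 18 = 6·3, so 6 | a_1.
Assume 6 | a_m, so a_m = 6t for some integer t.
Then a_{m+1} = 5a_m + 24 = 5·(6t) + 24 = 6(5t + 4), so 6 | a_{m+1}.
Hence 6 | a_n for every n ≥ 1, by induction.

6 | a_n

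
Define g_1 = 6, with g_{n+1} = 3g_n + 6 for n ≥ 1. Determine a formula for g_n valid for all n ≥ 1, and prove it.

Claim: g_n = 3^{n+1} − 3.

Base case: g_1 = 6, and 3^{1+1} − 3 = 9 − 3 = 6.
Assume g_k = 3^{k+1} − 3 for some k ≥ 1.
Then g_{k+1} = 3g_k + 6 = 3·(3^{k+1} − 3) + 6 = 3^{k+2} − 9 + 6 = 3^{k+2} − 3.
Hence g_n = 3^{n+1} − 3 for every n ≥ 1, by induction.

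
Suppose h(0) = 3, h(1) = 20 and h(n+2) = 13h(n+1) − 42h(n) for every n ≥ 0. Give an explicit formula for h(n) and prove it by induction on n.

Claim: h(n) = 2·7^n + 6^n.

Base cases: h(0) = 3 and 2·7^0 + 6^0 = 3; h(1) = 20 and 2·7^1 + 6^1 = 20.
Assume h(i) = 2·7^i + 6^i for all 0 ≤ i ≤ j, where j ≥ 1.
Then h(j+1) = 13h(j) − 42h(j−1) = 13·(2·7^j + 6^j) − 42·(2·7^{j−1} + 6^{j−1}) = 2·(13·7 − 42)7^{j−1} + (13·6 − 42)6^{j−1} = 98·7^{j−1} + 36·6^{j−1} = 2·7^{j+1} + 6^{j+1}.
This completes the inductive step, so h(n) = 2·7^n + 6^n for all n ≥ 0.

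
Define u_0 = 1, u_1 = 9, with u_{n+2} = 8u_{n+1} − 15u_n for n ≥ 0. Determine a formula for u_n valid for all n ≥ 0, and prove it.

Claim: u_n = 3·5^n − 2·3^n.

Base cases: u_0 = 1 and 3·5^0 − 2·3^0 = 1; u_1 = 9 and 3·5^1 − 2·3^1 = 9.
Assume u_j = 3·5^j − 2·3^j for all 0 ≤ j ≤ m, where m ≥ 1.
Then u_{m+1} = 8u_m − 15u_{m−1} = 8·(3·5^m − 2·3^m) − 15·(3·5^{m−1} − 2·3^{m−1}) = 3·(8·5 − 15)5^{m−1} − 2·(8·3 − 15)3^{m−1} = 75·5^{m−1} − 18·3^{m−1} = 3·5^{m+1} − 2·3^{m+1}.
So the formula holds for m+1, and by strong induction u_n = 3·5^n − 2·3^n for all n ≥ 0.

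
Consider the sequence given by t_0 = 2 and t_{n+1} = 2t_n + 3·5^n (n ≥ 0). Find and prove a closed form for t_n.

Claim: t_n = 2^n + 5^n.

Base case: t_0 = 2, and 2^0 + 5^0 = 1 + 1 = 2.
Assume t_k = 2^k + 5^k for some k ≥ 0.
Then t_{k+1} = 2t_k + 3·5^k = 2·(2^k + 5^k) + 3·5^k = 2^{k+1} + 2·5^k + 3·5^k = 2^{k+1} + 5·5^k = 2^{k+1} + 5^{k+1}.
So the formula holds for k+1, and by induction t_n = 2^n + 5^n for all n ≥ 0.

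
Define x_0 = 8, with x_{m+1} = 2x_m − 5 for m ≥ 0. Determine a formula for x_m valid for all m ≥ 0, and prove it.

Claim: x_m = 3·2^m + 5.

Base case: x_0 = 8, and 3·2^0 + 5 = 3 + 5 = 8.
Assume x_j = 3·2^j + 5 for some j ≥ 0.
Then x_{j+1} = 2x_j − 5 = 2·(3·2^j + 5) − 5 = 6·2^j + 10 − 5 = 3·2^{j+1} + 5.
Hence x_m = 3·2^m + 5 for every m ≥ 0, by induction.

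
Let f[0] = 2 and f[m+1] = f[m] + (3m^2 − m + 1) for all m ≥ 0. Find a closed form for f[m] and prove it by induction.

Claim: f[m] = m^3 − 2m^2 + 2m + 2.

Base case: f[0] = 2, and 0^3 − 2·0^2 + 2·0 + 2 = 2.
Assume f[k] = k^3 − 2k^2 + 2k + 2.
Then f[k+1] = f[k] + (3k^2 − k + 1) = (k^3 − 2k^2 + 2k + 2) + (3k^2 − k + 1) = k^3 + k^2 + k + 3,
and (k+1)^3 − 2·(k+1)^2 + 2·(k+1) + 2 = k^3 + k^2 + k + 3.
By induction, f[m] = m^3 − 2m^2 + 2m + 2 for all m ≥ 0.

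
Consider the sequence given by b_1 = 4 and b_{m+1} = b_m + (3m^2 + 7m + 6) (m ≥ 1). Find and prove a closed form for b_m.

Claim: b_m = m^3 + 2m^2 + 3m − 2.

Base case: b_1 = 4, and 1^3 + 2·1^2 + 3·1 − 2 = 4.
Assume b_r = r^3 + 2r^2 + 3r − 2.
Then b_{r+1} = b_r + (3r^2 + 7r + 6) = (r^3 + 2r^2 + 3r − 2) + (3r^2 + 7r + 6) = r^3 + 5r^2 + 10r + 4,
and (r+1)^3 + 2·(r+1)^2 + 3·(r+1) − 2 = r^3 + 5r^2 + 10r + 4.
By induction, b_m = m^3 + 2m^2 + 3m − 2 for all m ≥ 1.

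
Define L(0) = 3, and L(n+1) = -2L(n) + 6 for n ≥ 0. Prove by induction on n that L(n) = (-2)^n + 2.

Base case: L(0) = 3, and (-2)^0 + 2 = 1 + 2 = 3.
Assume L(j) = (-2)^j + 2 for some j ≥ 0.
Then L(j+1) = -2L(j) + 6 = -2·((-2)^j + 2) + 6 = -2·(-2)^j − 4 + 6 = (-2)^{j+1} + 2.
So the formula holds for j+1, and by induction L(n) = (-2)^n + 2 for all n ≥ 0.

L(n) = (-2)^n + 2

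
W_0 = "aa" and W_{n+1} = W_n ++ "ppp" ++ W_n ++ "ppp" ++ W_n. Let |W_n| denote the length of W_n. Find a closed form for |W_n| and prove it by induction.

Claim: |W_n| = 5·3^n − 3.

Base case: |W_0| = 2, and 5·3^0 − 3 = 2.
Assume |W_k| = 5·3^k − 3.
Then |W_{k+1}| = 3|W_k| + 6 = 3(5·3^k − 3) + 6 = 5·3^{k+1} − 9 + 6 = 5·3^{k+1} − 3.
Hence |W_n| = 5·3^n − 3 for every n ≥ 0, by induction.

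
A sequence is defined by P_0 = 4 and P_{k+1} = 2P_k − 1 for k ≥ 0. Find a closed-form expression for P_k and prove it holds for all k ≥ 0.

Claim: P_k = 3·2^k + 1.

Base case: P_0 = 4, and 3·2^0 + 1 = 3 + 1 = 4.
Assume P_j = 3·2^j + 1 for some j ≥ 0.
Then P_{j+1} = 2P_j − 1 = 2·(3·2^j + 1) − 1 = 6·2^j + 2 − 1 = 3·2^{j+1} + 1.
So the formula holds for j+1, and by induction P_k = 3·2^k + 1 for all k ≥ 0.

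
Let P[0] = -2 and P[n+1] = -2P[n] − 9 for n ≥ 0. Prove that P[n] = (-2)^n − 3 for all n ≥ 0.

Base case: P[0] = -2, and (-2)^0 − 3 = 1 − 3 = -2.
Assume P[m] = (-2)^m − 3 for some m ≥ 0.
Then P[m+1] = -2P[m] − 9 = -2·((-2)^m − 3) − 9 = -2·(-2)^m + 6 − 9 = (-2)^{m+1} − 3.
This completes the inductive step, so P[n] = (-2)^n − 3 for all n ≥ 0.

P[n] = (-2)^n − 3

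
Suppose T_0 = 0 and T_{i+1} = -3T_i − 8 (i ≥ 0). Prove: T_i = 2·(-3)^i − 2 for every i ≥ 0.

Base case: T_0 = 0, and 2·(-3)^0 − 2 = 2 − 2 = 0.
Assume T_m = 2·(-3)^m − 2 for some m ≥ 0.
Then T_{m+1} = -3T_m − 8 = -3·(2·(-3)^m − 2) − 8 = -6·(-3)^m + 6 − 8 = 2·(-3)^{m+1} − 2.
Hence T_i = 2·(-3)^i − 2 for every i ≥ 0, by induction.

T_i = 2·(-3)^i − 2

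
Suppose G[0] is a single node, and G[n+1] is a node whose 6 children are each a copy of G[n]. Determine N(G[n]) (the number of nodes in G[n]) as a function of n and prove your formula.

Claim: N(G[n]) = (6^{n+1} − 1)/5.

Base case: N(G[0]) = 1, and (6^{0+1} − 1)/5 = 1.
Assume N(G[m]) = (6^{m+1} − 1)/5.
Then N(G[m+1]) = 1 + 6N(G[m]) = 1 + 6·(6^{m+1} − 1)/5 = 1 + (6^{m+2} − 6)/5 = (5 + 6^{m+2} − 6)/5 = (6^{m+2} − 1)/5.
Hence N(G[n]) = (6^{n+1} − 1)/5 for every n ≥ 0, by induction.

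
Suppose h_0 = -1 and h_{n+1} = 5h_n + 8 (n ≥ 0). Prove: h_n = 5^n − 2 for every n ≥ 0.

Base case: h_0 = -1, and 5^0 − 2 = 1 − 2 = -1.
Assume h_k = 5^k − 2 for some k ≥ 0.
Then h_{k+1} = 5h_k + 8 = 5·(5^k − 2) + 8 = 5^{k+1} − 10 + 8 = 5^{k+1} − 2.
Hence h_n = 5^n − 2 for every n ≥ 0, by induction.

h_n = 5^n − 2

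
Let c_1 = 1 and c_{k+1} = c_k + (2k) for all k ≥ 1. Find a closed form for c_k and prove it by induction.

Claim: c_k = k^2 − k + 1.

Base case: c_1 = 1, and 1^2 − 1 + 1 = 1.
Assume c_r = r^2 − r + 1.
Then c_{r+1} = c_r + (2r) = (r^2 − r + 1) + (2r) = r^2 + r + 1,
and (r+1)^2 − (r+1) + 1 = r^2 + r + 1.
Hence c_k = k^2 − k + 1 for every k ≥ 1, by induction.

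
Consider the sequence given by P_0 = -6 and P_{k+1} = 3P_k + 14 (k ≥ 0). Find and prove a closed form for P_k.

Claim: P_k = 3^k − 7.

Base case: P_0 = -6, and 3^0 − 7 = 1 − 7 = -6.
Assume P_r = 3^r − 7 for some r ≥ 0.
Then P_{r+1} = 3P_r + 14 = 3·(3^r − 7) + 14 = 3^{r+1} − 21 + 14 = 3^{r+1} − 7.
Hence P_k = 3^k − 7 for every k ≥ 0, by induction.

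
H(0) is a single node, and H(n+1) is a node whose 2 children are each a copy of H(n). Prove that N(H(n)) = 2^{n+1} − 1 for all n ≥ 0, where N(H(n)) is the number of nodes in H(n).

Base case: N(H(0)) = 1, and 2^{0+1} − 1 = 1.
Assume N(H(j)) = 2^{j+1} − 1.
Then N(H(j+1)) = 1 + 2N(H(j)) = 1 + 2(2^{j+1} − 1) = 2^{j+2} − 2 + 1 = 2^{j+2} − 1.
By induction, N(H(n)) = 2^{n+1} − 1 for all n ≥ 0.

N(H(n)) = 2^{n+1} − 1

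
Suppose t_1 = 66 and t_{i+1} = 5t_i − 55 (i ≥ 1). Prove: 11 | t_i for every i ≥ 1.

Base case: t_1 = 66 = 11·6, so 11 | t_1.
Assume 11 | t_r, so t_r = 11s for some integer s.
Then t_{r+1} = 5t_r − 55 = 5·(11s) − 55 = 11(5s − 5), so 11 | t_{r+1}.
Hence 11 | t_i for every i ≥ 1, by induction.

11 | t_i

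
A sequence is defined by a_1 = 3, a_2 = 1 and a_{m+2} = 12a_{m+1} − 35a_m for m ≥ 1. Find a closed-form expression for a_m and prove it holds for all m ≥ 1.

Claim: a_m = -7^m + 2·5^m.

Base cases: a_1 = 3 and -7^1 + 2·5^1 = 3; a_2 = 1 and -7^2 + 2·5^2 = 1.
Assume a_i = -7^i + 2·5^i for all 1 ≤ i ≤ j, where j ≥ 2.
Then a_{j+1} = 12a_j − 35a_{j−1} = 12·(-7^j + 2·5^j) − 35·(-7^{j−1} + 2·5^{j−1}) = -(12·7 − 35)7^{j−1} + 2·(12·5 − 35)5^{j−1} = -49·7^{j−1} + 50·5^{j−1} = -7^{j+1} + 2·5^{j+1}.
By strong induction, a_m = -7^m + 2·5^m for all m ≥ 1.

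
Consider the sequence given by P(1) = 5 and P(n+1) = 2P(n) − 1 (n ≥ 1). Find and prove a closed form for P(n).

Claim: P(n) = 2^{n+1} + 1.

Base case: P(1) = 5, and 2^{1+1} + 1 = 4 + 1 = 5.
Assume P(k) = 2^{k+1} + 1 for some k ≥ 1.
Then P(k+1) = 2P(k) − 1 = 2·(2^{k+1} + 1) − 1 = 2^{k+2} + 2 − 1 = 2^{k+2} + 1.
By induction, P(n) = 2^{n+1} + 1 for all n ≥ 1.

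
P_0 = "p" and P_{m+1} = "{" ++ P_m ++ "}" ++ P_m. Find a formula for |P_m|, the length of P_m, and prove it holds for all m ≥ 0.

Claim: |P_m| = 3·2^m − 2.

Base case: |P_0| = 1, and 3·2^0 − 2 = 1.
Assume |P_k| = 3·2^k − 2.
Then |P_{k+1}| = 1 + |P_k| + 1 + |P_k| = 2|P_k| + 2 = 2(3·2^k − 2) + 2 = 3·2^{k+1} − 4 + 2 = 3·2^{k+1} − 2.
Hence |P_m| = 3·2^m − 2 for every m ≥ 0, by induction.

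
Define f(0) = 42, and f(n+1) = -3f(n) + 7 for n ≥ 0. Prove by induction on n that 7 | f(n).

Base case: f(0) = 42 = 7·6, so 7 | f(0).
Assume 7 | f(j), so f(j) = 7t for some integer t.
Then f(j+1) = -3f(j) + 7 = -3·(7t) + 7 = 7(-3t + 1), so 7 | f(j+1).
By induction, 7 | f(n) for all n ≥ 0.

7 | f(n)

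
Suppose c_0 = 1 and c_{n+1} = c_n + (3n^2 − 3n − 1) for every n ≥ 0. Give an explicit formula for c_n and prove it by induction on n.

Claim: c_n = n^3 − 3n^2 + n + 1.

Base case: c_0 = 1, and 0^3 − 3·0^2 + 0 + 1 = 1.
Assume c_r = r^3 − 3r^2 + r + 1.
Then c_{r+1} = c_r + (3r^2 − 3r − 1) = (r^3 − 3r^2 + r + 1) + (3r^2 − 3r − 1) = r^3 − 2r,
and (r+1)^3 − 3·(r+1)^2 + (r+1) + 1 = r^3 − 2r.
Hence c_n = n^3 − 3n^2 + n + 1 for every n ≥ 0, by induction.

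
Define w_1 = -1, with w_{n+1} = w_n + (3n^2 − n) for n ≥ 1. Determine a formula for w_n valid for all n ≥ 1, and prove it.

Claim: w_n = n^3 − 2n^2 + n − 1.

Base case: w_1 = -1, and 1^3 − 2·1^2 + 1 − 1 = -1.
Assume w_r = r^3 − 2r^2 + r − 1.
Then w_{r+1} = w_r + (3r^2 − r) = (r^3 − 2r^2 + r − 1) + (3r^2 − r) = r^3 + r^2 − 1,
and (r+1)^3 − 2·(r+1)^2 + (r+1) − 1 = r^3 + r^2 − 1.
Hence w_n = n^3 − 2n^2 + n − 1 for every n ≥ 1, by induction.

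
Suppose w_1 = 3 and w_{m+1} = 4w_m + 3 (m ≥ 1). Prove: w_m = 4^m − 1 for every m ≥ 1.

Base case: w_1 = 3, and 4^1 − 1 = 4 − 1 = 3.
Assume w_k = 4^k − 1 for some k ≥ 1.
Then w_{k+1} = 4w_k + 3 = 4·(4^k − 1) + 3 = 4^{k+1} − 4 + 3 = 4^{k+1} − 1.
So the formula holds for k+1, and by induction w_m = 4^m − 1 for all m ≥ 1.

w_m = 4^m − 1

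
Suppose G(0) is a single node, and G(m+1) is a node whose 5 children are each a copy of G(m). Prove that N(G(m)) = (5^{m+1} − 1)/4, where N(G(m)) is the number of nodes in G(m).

Base case: N(G(0)) = 1, and (5^{0+1} − 1)/4 = 1.
Assume N(G(j)) = (5^{j+1} − 1)/4.
Then N(G(j+1)) = 1 + 5N(G(j)) = 1 + 5·(5^{j+1} − 1)/4 = 1 + (5^{j+2} − 5)/4 = (4 + 5^{j+2} − 5)/4 = (5^{j+2} − 1)/4.
This completes the inductive step, so N(G(m)) = (5^{m+1} − 1)/4 for all m ≥ 0.

N(G(m)) = (5^{m+1} − 1)/4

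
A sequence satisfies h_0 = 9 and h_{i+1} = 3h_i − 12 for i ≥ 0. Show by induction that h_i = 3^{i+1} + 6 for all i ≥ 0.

Base case: h_0 = 9, and 3^{0+1} + 6 = 3 + 6 = 9.
Assume h_k = 3^{k+1} + 6 for some k ≥ 0.
Then h_{k+1} = 3h_k − 12 = 3·(3^{k+1} + 6) − 12 = 3^{k+2} + 18 − 12 = 3^{k+2} + 6.
Hence h_i = 3^{i+1} + 6 for every i ≥ 0, by induction.

h_i = 3^{i+1} + 6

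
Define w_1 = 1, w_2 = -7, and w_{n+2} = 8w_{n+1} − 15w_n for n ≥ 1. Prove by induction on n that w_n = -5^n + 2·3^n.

Base cases: w_1 = 1 and -5^1 + 2·3^1 = 1; w_2 = -7 and -5^2 + 2·3^2 = -7.
Assume w_j = -5^j + 2·3^j for all 1 ≤ j ≤ k, where k ≥ 2.
Then w_{k+1} = 8w_k − 15w_{k−1} = 8·(-5^k + 2·3^k) − 15·(-5^{k−1} + 2·3^{k−1}) = -(8·5 − 15)5^{k−1} + 2·(8·3 − 15)3^{k−1} = -25·5^{k−1} + 18·3^{k−1} = -5^{k+1} + 2·3^{k+1}.
By strong induction, w_n = -5^n + 2·3^n for all n ≥ 1.

w_n = -5^n + 2·3^n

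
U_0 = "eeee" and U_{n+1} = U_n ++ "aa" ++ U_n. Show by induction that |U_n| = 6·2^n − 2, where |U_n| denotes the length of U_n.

Base case: |U_0| = 4, and 6·2^0 − 2 = 4.
Assume |U_m| = 6·2^m − 2.
Then |U_{m+1}| = |U_m| + 2 + |U_m| = 2|U_m| + 2 = 2(6·2^m − 2) + 2 = 6·2^{m+1} − 4 + 2 = 6·2^{m+1} − 2.
By induction, |U_n| = 6·2^n − 2 for all n ≥ 0.

|U_n| = 6·2^n − 2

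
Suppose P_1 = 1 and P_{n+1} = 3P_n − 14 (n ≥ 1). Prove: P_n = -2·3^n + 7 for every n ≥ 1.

Base case: P_1 = 1, and -2·3^1 + 7 = -6 + 7 = 1.
Assume P_r = -2·3^r + 7 for some r ≥ 1.
Then P_{r+1} = 3P_r − 14 = 3·(-2·3^r + 7) − 14 = -6·3^r + 21 − 14 = -2·3^{r+1} + 7.
Hence P_n = -2·3^n + 7 for every n ≥ 1, by induction.

P_n = -2·3^n + 7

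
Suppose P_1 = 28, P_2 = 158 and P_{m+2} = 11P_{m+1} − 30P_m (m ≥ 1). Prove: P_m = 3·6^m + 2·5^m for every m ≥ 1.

Base cases: P_1 = 28 and 3·6^1 + 2·5^1 = 28; P_2 = 158 and 3·6^2 + 2·5^2 = 158.
Assume P_j = 3·6^j + 2·5^j for all 1 ≤ j ≤ r, where r ≥ 2.
Then P_{r+1} = 11P_r − 30P_{r−1} = 11·(3·6^r + 2·5^r) − 30·(3·6^{r−1} + 2·5^{r−1}) = 3·(11·6 − 30)6^{r−1} + 2·(11·5 − 30)5^{r−1} = 108·6^{r−1} + 50·5^{r−1} = 3·6^{r+1} + 2·5^{r+1}.
By strong induction, P_m = 3·6^m + 2·5^m for all m ≥ 1.

P_m = 3·6^m + 2·5^m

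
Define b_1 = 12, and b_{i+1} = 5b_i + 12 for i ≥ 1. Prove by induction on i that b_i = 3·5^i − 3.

Base case: b_1 = 12, and 3·5^1 − 3 = 15 − 3 = 12.
Assume b_m = 3·5^m − 3 for some m ≥ 1.
Then b_{m+1} = 5b_m + 12 = 5·(3·5^m − 3) + 12 = 15·5^m − 15 + 12 = 3·5^{m+1} − 3.
So the formula holds for m+1, and by induction b_i = 3·5^i − 3 for all i ≥ 1.

b_i = 3·5^i − 3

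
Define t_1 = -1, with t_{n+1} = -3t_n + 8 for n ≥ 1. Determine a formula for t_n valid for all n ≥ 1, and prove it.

Claim: t_n = (-3)^n + 2.

Base case: t_1 = -1, and (-3)^1 + 2 = -3 + 2 = -1.
Assume t_r = (-3)^r + 2 for some r ≥ 1.
Then t_{r+1} = -3t_r + 8 = -3·((-3)^r + 2) + 8 = -3·(-3)^r − 6 + 8 = (-3)^{r+1} + 2.
By induction, t_n = (-3)^n + 2 for all n ≥ 1.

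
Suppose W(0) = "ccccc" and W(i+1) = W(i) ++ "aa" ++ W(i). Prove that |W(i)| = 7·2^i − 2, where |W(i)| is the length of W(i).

Base case: |W(0)| = 5, and 7·2^0 − 2 = 5.
Assume |W(j)| = 7·2^j − 2.
Then |W(j+1)| = |W(j)| + 2 + |W(j)| = 2|W(j)| + 2 = 2(7·2^j − 2) + 2 = 7·2^{j+1} − 4 + 2 = 7·2^{j+1} − 2.
This completes the inductive step, so |W(i)| = 7·2^i − 2 for all i ≥ 0.

|W(i)| = 7·2^i − 2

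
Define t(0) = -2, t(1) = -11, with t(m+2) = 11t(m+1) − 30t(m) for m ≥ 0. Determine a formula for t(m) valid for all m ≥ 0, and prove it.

Claim: t(m) = -6^m − 5^m.

Base cases: t(0) = -2 and -6^0 − 5^0 = -2; t(1) = -11 and -6^1 − 5^1 = -11.
Assume t(j) = -6^j − 5^j for all 0 ≤ j ≤ k, where k ≥ 1.
Then t(k+1) = 11t(k) − 30t(k−1) = 11·(-6^k − 5^k) − 30·(-6^{k−1} − 5^{k−1}) = -(11·6 − 30)6^{k−1} − (11·5 − 30)5^{k−1} = -36·6^{k−1} − 25·5^{k−1} = -6^{k+1} − 5^{k+1}.
So the formula holds for k+1, and by strong induction t(m) = -6^m − 5^m for all m ≥ 0.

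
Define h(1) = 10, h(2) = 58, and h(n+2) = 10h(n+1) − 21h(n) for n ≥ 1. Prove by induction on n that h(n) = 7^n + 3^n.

Base cases: h(1) = 10 and 7^1 + 3^1 = 10; h(2) = 58 and 7^2 + 3^2 = 58.
Assume h(j) = 7^j + 3^j for all 1 ≤ j ≤ r, where r ≥ 2.
Then h(r+1) = 10h(r) − 21h(r−1) = 10·(7^r + 3^r) − 21·(7^{r−1} + 3^{r−1}) = (10·7 − 21)7^{r−1} + (10·3 − 21)3^{r−1} = 49·7^{r−1} + 9·3^{r−1} = 7^{r+1} + 3^{r+1}.
By strong induction, h(n) = 7^n + 3^n for all n ≥ 1.

h(n) = 7^n + 3^n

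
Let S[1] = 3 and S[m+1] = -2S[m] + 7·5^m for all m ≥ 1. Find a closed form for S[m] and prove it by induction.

Claim: S[m] = (-2)^m + 5^m.

Base case: S[1] = 3, and (-2)^1 + 5^1 = -2 + 5 = 3.
Assume S[k] = (-2)^k + 5^k for some k ≥ 1.
Then S[k+1] = -2S[k] + 7·5^k = -2·((-2)^k + 5^k) + 7·5^k = (-2)^{k+1} − 2·5^k + 7·5^k = (-2)^{k+1} + 5·5^k = (-2)^{k+1} + 5^{k+1}.
Hence S[m] = (-2)^m + 5^m for every m ≥ 1, by induction.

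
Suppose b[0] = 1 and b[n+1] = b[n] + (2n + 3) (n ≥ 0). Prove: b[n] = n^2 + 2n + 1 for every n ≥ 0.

Base case: b[0] = 1, and 0^2 + 2·0 + 1 = 1.
Assume b[j] = j^2 + 2j + 1.
Then b[j+1] = b[j] + (2j + 3) = (j^2 + 2j + 1) + (2j + 3) = j^2 + 4j + 4,
and (j+1)^2 + 2·(j+1) + 1 = j^2 + 4j + 4.
Hence b[n] = n^2 + 2n + 1 for every n ≥ 0, by induction.

b[n] = n^2 + 2n + 1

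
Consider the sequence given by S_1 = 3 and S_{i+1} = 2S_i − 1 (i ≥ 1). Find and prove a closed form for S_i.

Claim: S_i = 2^i + 1.

Base case: S_1 = 3, and 2^1 + 1 = 2 + 1 = 3.
Assume S_j = 2^j + 1 for some j ≥ 1.
Then S_{j+1} = 2S_j − 1 = 2·(2^j + 1) − 1 = 2^{j+1} + 2 − 1 = 2^{j+1} + 1.
By induction, S_i = 2^i + 1 for all i ≥ 1.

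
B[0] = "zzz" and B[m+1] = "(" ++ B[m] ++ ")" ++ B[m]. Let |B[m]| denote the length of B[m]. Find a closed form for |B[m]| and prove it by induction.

Claim: |B[m]| = 5·2^m − 2.

Base case: |B[0]| = 3, and 5·2^0 − 2 = 3.
Assume |B[k]| = 5·2^k − 2.
Then |B[k+1]| = 1 + |B[k]| + 1 + |B[k]| = 2|B[k]| + 2 = 2(5·2^k − 2) + 2 = 5·2^{k+1} − 4 + 2 = 5·2^{k+1} − 2.
By induction, |B[m]| = 5·2^m − 2 for all m ≥ 0.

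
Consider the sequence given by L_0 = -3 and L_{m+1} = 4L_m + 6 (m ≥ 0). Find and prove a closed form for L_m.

Claim: L_m = -4^m − 2.

Base case: L_0 = -3, and -4^0 − 2 = -1 − 2 = -3.
Assume L_k = -4^k − 2 for some k ≥ 0.
Then L_{k+1} = 4L_k + 6 = 4·(-4^k − 2) + 6 = -4^{k+1} − 8 + 6 = -4^{k+1} − 2.
So the formula holds for k+1, and by induction L_m = -4^m − 2 for all m ≥ 0.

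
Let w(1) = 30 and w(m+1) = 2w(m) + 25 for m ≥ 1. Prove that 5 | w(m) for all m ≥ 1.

Base case: w(1) = 30 = 5·6, so 5 | w(1).
Assume 5 | w(k), so w(k) = 5t for some integer t.
Then w(k+1) = 2w(k) + 25 = 2·(5t) + 25 = 5(2t + 5), so 5 | w(k+1).
This completes the inductive step, so 5 | w(m) for all m ≥ 1.

5 | w(m)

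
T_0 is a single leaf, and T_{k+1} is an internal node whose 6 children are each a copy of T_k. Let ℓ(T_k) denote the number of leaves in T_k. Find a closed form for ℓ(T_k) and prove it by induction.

Claim: ℓ(T_k) = 6^k.

Base case: ℓ(T_0) = 1, and 6^0 = 1.
Assume ℓ(T_m) = 6^m.
Then ℓ(T_{m+1}) = 6·ℓ(T_m) = 6·6^m = 6^{m+1}.
This completes the inductive step, so ℓ(T_k) = 6^k for all k ≥ 0.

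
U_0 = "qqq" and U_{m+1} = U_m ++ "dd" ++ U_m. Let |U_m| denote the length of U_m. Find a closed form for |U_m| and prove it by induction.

Claim: |U_m| = 5·2^m − 2.

Base case: |U_0| = 3, and 5·2^0 − 2 = 3.
Assume |U_j| = 5·2^j − 2.
Then |U_{j+1}| = |U_j| + 2 + |U_j| = 2|U_j| + 2 = 2(5·2^j − 2) + 2 = 5·2^{j+1} − 4 + 2 = 5·2^{j+1} − 2.
So the formula holds for j+1, and by induction |U_m| = 5·2^m − 2 for all m ≥ 0.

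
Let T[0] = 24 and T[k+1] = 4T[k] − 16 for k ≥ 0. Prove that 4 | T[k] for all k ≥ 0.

Base case: T[0] = 24 = 4·6, so 4 | T[0].
Assume 4 | T[j], so T[j] = 4t for some integer t.
Then T[j+1] = 4T[j] − 16 = 4·(4t) − 16 = 4(4t − 4), so 4 | T[j+1].
By induction, 4 | T[k] for all k ≥ 0.

4 | T[k]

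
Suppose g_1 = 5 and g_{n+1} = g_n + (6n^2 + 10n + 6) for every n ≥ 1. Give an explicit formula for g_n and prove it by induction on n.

Claim: g_n = 2n^3 + 2n^2 + 2n − 1.

Base case: g_1 = 5, and 2·1^3 + 2·1^2 + 2·1 − 1 = 5.
Assume g_r = 2r^3 + 2r^2 + 2r − 1.
Then g_{r+1} = g_r + (6r^2 + 10r + 6) = (2r^3 + 2r^2 + 2r − 1) + (6r^2 + 10r + 6) = 2r^3 + 8r^2 + 12r + 5,
and 2·(r+1)^3 + 2·(r+1)^2 + 2·(r+1) − 1 = 2r^3 + 8r^2 + 12r + 5.
By induction, g_n = 2n^3 + 2n^2 + 2n − 1 for all n ≥ 1.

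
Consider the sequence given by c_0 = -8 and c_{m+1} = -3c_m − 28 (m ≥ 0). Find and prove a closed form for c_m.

Claim: c_m = -(-3)^m − 7.

Base case: c_0 = -8, and -(-3)^0 − 7 = -1 − 7 = -8.
Assume c_k = -(-3)^k − 7 for some k ≥ 0.
Then c_{k+1} = -3c_k − 28 = -3·(-(-3)^k − 7) − 28 = 3·(-3)^k + 21 − 28 = -(-3)^{k+1} − 7.
This completes the inductive step, so c_m = -(-3)^m − 7 for all m ≥ 0.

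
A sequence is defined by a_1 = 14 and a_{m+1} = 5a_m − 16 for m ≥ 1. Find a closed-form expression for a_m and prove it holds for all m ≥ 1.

Claim: a_m = 2·5^m + 4.

Base case: a_1 = 14, and 2·5^1 + 4 = 10 + 4 = 14.
Assume a_j = 2·5^j + 4 for some j ≥ 1.
Then a_{j+1} = 5a_j − 16 = 5·(2·5^j + 4) − 16 = 10·5^j + 20 − 16 = 2·5^{j+1} + 4.
By induction, a_m = 2·5^m + 4 for all m ≥ 1.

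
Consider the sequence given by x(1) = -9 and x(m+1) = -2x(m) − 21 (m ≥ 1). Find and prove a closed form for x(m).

Claim: x(m) = (-2)^m − 7.

Base case: x(1) = -9, and (-2)^1 − 7 = -2 − 7 = -9.
Assume x(j) = (-2)^j − 7 for some j ≥ 1.
Then x(j+1) = -2x(j) − 21 = -2·((-2)^j − 7) − 21 = -2·(-2)^j + 14 − 21 = (-2)^{j+1} − 7.
So the formula holds for j+1, and by induction x(m) = (-2)^m − 7 for all m ≥ 1.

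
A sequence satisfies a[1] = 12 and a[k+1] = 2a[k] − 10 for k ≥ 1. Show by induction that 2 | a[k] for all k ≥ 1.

Base case: a[1] = 12 = 2·6, so 2 | a[1].
Assume 2 | a[m], so a[m] = 2t for some integer t.
Then a[m+1] = 2a[m] − 10 = 2·(2t) − 10 = 2(2t − 5), so 2 | a[m+1].
Hence 2 | a[k] for every k ≥ 1, by induction.

2 | a[k]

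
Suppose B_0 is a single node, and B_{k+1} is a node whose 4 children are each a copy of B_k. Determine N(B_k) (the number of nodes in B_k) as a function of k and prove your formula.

Claim: N(B_k) = (4^{k+1} − 1)/3.

Base case: N(B_0) = 1, and (4^{0+1} − 1)/3 = 1.
Assume N(B_j) = (4^{j+1} − 1)/3.
Then N(B_{j+1}) = 1 + 4N(B_j) = 1 + 4·(4^{j+1} − 1)/3 = 1 + (4^{j+2} − 4)/3 = (3 + 4^{j+2} − 4)/3 = (4^{j+2} − 1)/3.
So the formula holds for j+1, and by induction N(B_k) = (4^{k+1} − 1)/3 for all k ≥ 0.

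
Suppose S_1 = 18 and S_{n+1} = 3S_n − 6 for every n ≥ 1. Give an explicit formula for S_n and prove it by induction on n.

Claim: S_n = 5·3^n + 3.

Base case: S_1 = 18, and 5·3^1 + 3 = 15 + 3 = 18.
Assume S_k = 5·3^k + 3 for some k ≥ 1.
Then S_{k+1} = 3S_k − 6 = 3·(5·3^k + 3) − 6 = 15·3^k + 9 − 6 = 5·3^{k+1} + 3.
This completes the inductive step, so S_n = 5·3^n + 3 for all n ≥ 1.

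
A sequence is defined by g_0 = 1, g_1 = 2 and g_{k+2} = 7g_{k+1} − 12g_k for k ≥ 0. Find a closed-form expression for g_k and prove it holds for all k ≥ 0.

Claim: g_k = -4^k + 2·3^k.

Base cases: g_0 = 1 and -4^0 + 2·3^0 = 1; g_1 = 2 and -4^1 + 2·3^1 = 2.
Assume g_j = -4^j + 2·3^j for all 0 ≤ j ≤ m, where m ≥ 1.
Then g_{m+1} = 7g_m − 12g_{m−1} = 7·(-4^m + 2·3^m) − 12·(-4^{m−1} + 2·3^{m−1}) = -(7·4 − 12)4^{m−1} + 2·(7·3 − 12)3^{m−1} = -16·4^{m−1} + 18·3^{m−1} = -4^{m+1} + 2·3^{m+1}.
Hence g_k = -4^k + 2·3^k for every k ≥ 0, by strong induction.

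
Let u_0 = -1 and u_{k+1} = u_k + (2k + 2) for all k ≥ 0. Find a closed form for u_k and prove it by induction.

Claim: u_k = k^2 + k − 1.

Base case: u_0 = -1, and 0^2 + 0 − 1 = -1.
Assume u_r = r^2 + r − 1.
Then u_{r+1} = u_r + (2r + 2) = (r^2 + r − 1) + (2r + 2) = r^2 + 3r + 1,
and (r+1)^2 + (r+1) − 1 = r^2 + 3r + 1.
This completes the inductive step, so u_k = k^2 + k − 1 for all k ≥ 0.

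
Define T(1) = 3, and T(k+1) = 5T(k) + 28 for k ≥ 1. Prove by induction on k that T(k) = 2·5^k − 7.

Base case: T(1) = 3, and 2·5^1 − 7 = 10 − 7 = 3.
Assume T(m) = 2·5^m − 7 for some m ≥ 1.
Then T(m+1) = 5T(m) + 28 = 5·(2·5^m − 7) + 28 = 10·5^m − 35 + 28 = 2·5^{m+1} − 7.
Hence T(k) = 2·5^k − 7 for every k ≥ 1, by induction.

T(k) = 2·5^k − 7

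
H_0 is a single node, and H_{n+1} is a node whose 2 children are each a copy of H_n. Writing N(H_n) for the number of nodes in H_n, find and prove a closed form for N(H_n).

Claim: N(H_n) = 2^{n+1} − 1.

Base case: N(H_0) = 1, and 2^{0+1} − 1 = 1.
Assume N(H_k) = 2^{k+1} − 1.
Then N(H_{k+1}) = 1 + 2N(H_k) = 1 + 2(2^{k+1} − 1) = 2^{k+2} − 2 + 1 = 2^{k+2} − 1.
By induction, N(H_n) = 2^{n+1} − 1 for all n ≥ 0.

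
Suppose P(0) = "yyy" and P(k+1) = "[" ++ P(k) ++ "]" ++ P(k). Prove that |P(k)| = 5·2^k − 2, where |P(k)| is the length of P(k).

Base case: |P(0)| = 3, and 5·2^0 − 2 = 3.
Assume |P(j)| = 5·2^j − 2.
Then |P(j+1)| = 1 + |P(j)| + 1 + |P(j)| = 2|P(j)| + 2 = 2(5·2^j − 2) + 2 = 5·2^{j+1} − 4 + 2 = 5·2^{j+1} − 2.
Hence |P(k)| = 5·2^k − 2 for every k ≥ 0, by induction.

|P(k)| = 5·2^k − 2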